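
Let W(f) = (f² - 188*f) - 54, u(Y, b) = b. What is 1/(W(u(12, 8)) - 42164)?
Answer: -1/43658 ≈ -2.2905e-5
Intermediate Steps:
W(f) = -54 + f² - 188*f
1/(W(u(12, 8)) - 42164) = 1/((-54 + 8² - 188*8) - 42164) = 1/((-54 + 64 - 1504) - 42164) = 1/(-1494 - 42164) = 1/(-43658) = -1/43658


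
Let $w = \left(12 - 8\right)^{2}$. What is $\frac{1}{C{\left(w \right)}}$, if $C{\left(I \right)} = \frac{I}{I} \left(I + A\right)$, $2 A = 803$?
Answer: $\frac{2}{835} \approx 0.0023952$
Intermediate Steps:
$A = \frac{803}{2}$ ($A = \frac{1}{2} \cdot 803 = \frac{803}{2} \approx 401.5$)
$w = 16$ ($w = 4^{2} = 16$)
$C{\left(I \right)} = \frac{803}{2} + I$ ($C{\left(I \right)} = \frac{I}{I} \left(I + \frac{803}{2}\right) = 1 \left(\frac{803}{2} + I\right) = \frac{803}{2} + I$)
$\frac{1}{C{\left(w \right)}} = \frac{1}{\frac{803}{2} + 16} = \frac{1}{\frac{835}{2}} = \frac{2}{835}$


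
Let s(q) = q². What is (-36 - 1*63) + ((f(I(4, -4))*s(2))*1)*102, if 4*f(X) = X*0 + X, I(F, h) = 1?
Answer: 3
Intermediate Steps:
f(X) = X/4 (f(X) = (X*0 + X)/4 = (0 + X)/4 = X/4)
(-36 - 1*63) + ((f(I(4, -4))*s(2))*1)*102 = (-36 - 1*63) + ((((¼)*1)*2²)*1)*102 = (-36 - 63) + (((¼)*4)*1)*102 = -99 + (1*1)*102 = -99 + 1*102 = -99 + 102 = 3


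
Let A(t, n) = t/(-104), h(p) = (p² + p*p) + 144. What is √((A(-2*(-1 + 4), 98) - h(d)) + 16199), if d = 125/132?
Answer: √47271340714/1716 ≈ 126.70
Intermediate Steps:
d = 125/132 (d = 125*(1/132) = 125/132 ≈ 0.94697)
h(p) = 144 + 2*p² (h(p) = (p² + p²) + 144 = 2*p² + 144 = 144 + 2*p²)
A(t, n) = -t/104 (A(t, n) = t*(-1/104) = -t/104)
√((A(-2*(-1 + 4), 98) - h(d)) + 16199) = √((-(-1)*(-1 + 4)/52 - (144 + 2*(125/132)²)) + 16199) = √((-(-1)*3/52 - (144 + 2*(15625/17424))) + 16199) = √((-1/104*(-6) - (144 + 15625/8712)) + 16199) = √((3/52 - 1*1270153/8712) + 16199) = √((3/52 - 1270153/8712) + 16199) = √(-16505455/113256 + 16199) = √(1818128489/113256) = √47271340714/1716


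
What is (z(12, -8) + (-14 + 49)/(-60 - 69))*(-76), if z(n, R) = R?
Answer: 81092/129 ≈ 628.62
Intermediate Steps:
(z(12, -8) + (-14 + 49)/(-60 - 69))*(-76) = (-8 + (-14 + 49)/(-60 - 69))*(-76) = (-8 + 35/(-129))*(-76) = (-8 + 35*(-1/129))*(-76) = (-8 - 35/129)*(-76) = -1067/129*(-76) = 81092/129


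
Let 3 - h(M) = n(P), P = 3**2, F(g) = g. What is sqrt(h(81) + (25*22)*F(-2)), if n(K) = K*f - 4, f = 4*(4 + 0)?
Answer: I*sqrt(1237) ≈ 35.171*I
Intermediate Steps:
f = 16 (f = 4*4 = 16)
P = 9
n(K) = -4 + 16*K (n(K) = K*16 - 4 = 16*K - 4 = -4 + 16*K)
h(M) = -137 (h(M) = 3 - (-4 + 16*9) = 3 - (-4 + 144) = 3 - 1*140 = 3 - 140 = -137)
sqrt(h(81) + (25*22)*F(-2)) = sqrt(-137 + (25*22)*(-2)) = sqrt(-137 + 550*(-2)) = sqrt(-137 - 1100) = sqrt(-1237) = I*sqrt(1237)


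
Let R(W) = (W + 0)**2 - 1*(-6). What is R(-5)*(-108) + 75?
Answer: -3273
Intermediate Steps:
R(W) = 6 + W**2 (R(W) = W**2 + 6 = 6 + W**2)
R(-5)*(-108) + 75 = (6 + (-5)**2)*(-108) + 75 = (6 + 25)*(-108) + 75 = 31*(-108) + 75 = -3348 + 75 = -3273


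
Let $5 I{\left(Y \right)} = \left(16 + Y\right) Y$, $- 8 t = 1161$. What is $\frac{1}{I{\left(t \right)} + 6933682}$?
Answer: $\frac{320}{2219977553} \approx 1.4415 \cdot 10^{-7}$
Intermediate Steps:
$t = - \frac{1161}{8}$ ($t = \left(- \frac{1}{8}\right) 1161 = - \frac{1161}{8} \approx -145.13$)
$I{\left(Y \right)} = \frac{Y \left(16 + Y\right)}{5}$ ($I{\left(Y \right)} = \frac{\left(16 + Y\right) Y}{5} = \frac{Y \left(16 + Y\right)}{5}$)
$\frac{1}{I{\left(t \right)} + 6933682} = \frac{1}{\frac{1}{5} \left(- \frac{1161}{8}\right) \left(16 - \frac{1161}{8}\right) + 6933682} = \frac{1}{\frac{1}{5} \left(- \frac{1161}{8}\right) \left(- \frac{1033}{8}\right) + 6933682} = \frac{1}{\frac{1199313}{320} + 6933682} = \frac{1}{\frac{2219977553}{320}} = \frac{320}{2219977553}$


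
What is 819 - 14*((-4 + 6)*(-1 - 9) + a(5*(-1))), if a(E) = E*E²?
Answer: 2849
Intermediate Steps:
a(E) = E³
819 - 14*((-4 + 6)*(-1 - 9) + a(5*(-1))) = 819 - 14*((-4 + 6)*(-1 - 9) + (5*(-1))³) = 819 - 14*(2*(-10) + (-5)³) = 819 - 14*(-20 - 125) = 819 - 14*(-145) = 819 + 2030 = 2849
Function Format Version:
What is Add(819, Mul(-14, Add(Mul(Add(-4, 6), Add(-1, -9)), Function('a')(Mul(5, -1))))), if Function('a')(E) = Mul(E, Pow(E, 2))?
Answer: 2849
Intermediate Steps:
Function('a')(E) = Pow(E, 3)
Add(819, Mul(-14, Add(Mul(Add(-4, 6), Add(-1, -9)), Function('a')(Mul(5, -1))))) = Add(819, Mul(-14, Add(Mul(Add(-4, 6), Add(-1, -9)), Pow(Mul(5, -1), 3)))) = Add(819, Mul(-14, Add(Mul(2, -10), Pow(-5, 3)))) = Add(819, Mul(-14, Add(-20, -125))) = Add(819, Mul(-14, -145)) = Add(819, 2030) = 2849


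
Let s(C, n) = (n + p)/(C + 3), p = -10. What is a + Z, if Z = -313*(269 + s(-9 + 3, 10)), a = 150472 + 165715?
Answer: 231990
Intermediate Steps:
a = 316187
s(C, n) = (-10 + n)/(3 + C) (s(C, n) = (n - 10)/(C + 3) = (-10 + n)/(3 + C))
Z = -84197 (Z = -313*(269 + (-10 + 10)/(3 + (-9 + 3))) = -313*(269 + 0/(3 - 6)) = -313*(269 + 0/(-3)) = -313*(269 - ⅓*0) = -313*(269 + 0) = -313*269 = -84197)
a + Z = 316187 - 84197 = 231990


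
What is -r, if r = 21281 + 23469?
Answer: -44750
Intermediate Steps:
r = 44750
-r = -1*44750 = -44750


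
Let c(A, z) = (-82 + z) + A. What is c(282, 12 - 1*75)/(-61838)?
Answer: -137/61838 ≈ -0.0022155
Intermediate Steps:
c(A, z) = -82 + A + z
c(282, 12 - 1*75)/(-61838) = (-82 + 282 + (12 - 1*75))/(-61838) = (-82 + 282 + (12 - 75))*(-1/61838) = (-82 + 282 - 63)*(-1/61838) = 137*(-1/61838) = -137/61838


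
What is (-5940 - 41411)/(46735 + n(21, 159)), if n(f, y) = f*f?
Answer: -47351/47176 ≈ -1.0037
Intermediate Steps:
n(f, y) = f²
(-5940 - 41411)/(46735 + n(21, 159)) = (-5940 - 41411)/(46735 + 21²) = -47351/(46735 + 441) = -47351/47176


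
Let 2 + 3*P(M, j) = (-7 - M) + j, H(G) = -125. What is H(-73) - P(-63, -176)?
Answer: -253/3 ≈ -84.333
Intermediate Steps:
P(M, j) = -3 - M/3 + j/3 (P(M, j) = -⅔ + ((-7 - M) + j)/3 = -⅔ + (-7 + j - M)/3 = -⅔ + (-7/3 - M/3 + j/3) = -3 - M/3 + j/3)
H(-73) - P(-63, -176) = -125 - (-3 - ⅓*(-63) + (⅓)*(-176)) = -125 - (-3 + 21 - 176/3) = -125 - 1*(-122/3) = -125 + 122/3 = -253/3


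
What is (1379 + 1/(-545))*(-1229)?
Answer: -923659866/545 ≈ -1.6948e+6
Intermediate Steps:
(1379 + 1/(-545))*(-1229) = (1379 - 1/545)*(-1229) = (751554/545)*(-1229) = -923659866/545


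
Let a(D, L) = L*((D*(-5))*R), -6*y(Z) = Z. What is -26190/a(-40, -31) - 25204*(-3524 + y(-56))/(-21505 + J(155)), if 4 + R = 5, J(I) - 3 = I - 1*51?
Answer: -82298740517/19900140 ≈ -4135.6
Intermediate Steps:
y(Z) = -Z/6
J(I) = -48 + I (J(I) = 3 + (I - 1*51) = 3 + (I - 51) = 3 + (-51 + I) = -48 + I)
R = 1 (R = -4 + 5 = 1)
a(D, L) = -5*D*L (a(D, L) = L*((D*(-5))*1) = L*(-5*D*1) = L*(-5*D) = -5*D*L)
-26190/a(-40, -31) - 25204*(-3524 + y(-56))/(-21505 + J(155)) = -26190/((-5*(-40)*(-31))) - 25204*(-3524 - ⅙*(-56))/(-21505 + (-48 + 155)) = -26190/(-6200) - 25204*(-3524 + 28/3)/(-21505 + 107) = -26190*(-1/6200) - 25204/((-21398/(-10544/3))) = 2619/620 - 25204/((-21398*(-3/10544))) = 2619/620 - 25204/32097/5272 = 2619/620 - 25204*5272/32097 = 2619/620 - 132875488/32097 = -82298740517/19900140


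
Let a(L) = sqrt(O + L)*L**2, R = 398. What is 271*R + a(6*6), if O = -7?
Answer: 107858 + 1296*sqrt(29) ≈ 1.1484e+5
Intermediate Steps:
a(L) = L**2*sqrt(-7 + L) (a(L) = sqrt(-7 + L)*L**2 = L**2*sqrt(-7 + L))
271*R + a(6*6) = 271*398 + (6*6)**2*sqrt(-7 + 6*6) = 107858 + 36**2*sqrt(-7 + 36) = 107858 + 1296*sqrt(29)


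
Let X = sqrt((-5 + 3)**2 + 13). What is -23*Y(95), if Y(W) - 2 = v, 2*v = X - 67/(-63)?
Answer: -7337/126 - 23*sqrt(17)/2 ≈ -105.65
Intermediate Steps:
X = sqrt(17) (X = sqrt((-2)**2 + 13) = sqrt(4 + 13) = sqrt(17) ≈ 4.1231)
v = 67/126 + sqrt(17)/2 (v = (sqrt(17) - 67/(-63))/2 = (sqrt(17) - 67*(-1/63))/2 = (sqrt(17) + 67/63)/2 = (67/63 + sqrt(17))/2 = 67/126 + sqrt(17)/2 ≈ 2.5933)
Y(W) = 319/126 + sqrt(17)/2 (Y(W) = 2 + (67/126 + sqrt(17)/2) = 319/126 + sqrt(17)/2)
-23*Y(95) = -23*(319/126 + sqrt(17)/2) = -7337/126 - 23*sqrt(17)/2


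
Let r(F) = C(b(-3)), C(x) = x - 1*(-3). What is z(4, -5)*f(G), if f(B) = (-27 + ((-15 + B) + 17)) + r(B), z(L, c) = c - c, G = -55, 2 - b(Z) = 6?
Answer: 0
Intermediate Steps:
b(Z) = -4 (b(Z) = 2 - 1*6 = 2 - 6 = -4)
C(x) = 3 + x (C(x) = x + 3 = 3 + x)
r(F) = -1 (r(F) = 3 - 4 = -1)
z(L, c) = 0
f(B) = -26 + B (f(B) = (-27 + ((-15 + B) + 17)) - 1 = (-27 + (2 + B)) - 1 = (-25 + B) - 1 = -26 + B)
z(4, -5)*f(G) = 0*(-26 - 55) = 0*(-81) = 0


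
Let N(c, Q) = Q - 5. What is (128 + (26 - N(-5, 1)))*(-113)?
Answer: -17854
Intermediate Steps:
N(c, Q) = -5 + Q
(128 + (26 - N(-5, 1)))*(-113) = (128 + (26 - (-5 + 1)))*(-113) = (128 + (26 - 1*(-4)))*(-113) = (128 + (26 + 4))*(-113) = (128 + 30)*(-113) = 158*(-113) = -17854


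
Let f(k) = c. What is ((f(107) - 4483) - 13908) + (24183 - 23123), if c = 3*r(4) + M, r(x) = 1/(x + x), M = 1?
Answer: -138637/8 ≈ -17330.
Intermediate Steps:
r(x) = 1/(2*x)
c = 11/8 (c = 3*((1/2)/4) + 1 = 3*((1/2)*(1/4)) + 1 = 3*(1/8) + 1 = 3/8 + 1 = 11/8 ≈ 1.3750)
f(k) = 11/8
((f(107) - 4483) - 13908) + (24183 - 23123) = ((11/8 - 4483) - 13908) + (24183 - 23123) = (-35853/8 - 13908) + 1060 = -147117/8 + 1060 = -138637/8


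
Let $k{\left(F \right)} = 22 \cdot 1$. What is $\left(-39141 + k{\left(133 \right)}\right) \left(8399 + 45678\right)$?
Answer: $-2115438163$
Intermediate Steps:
$k{\left(F \right)} = 22$
$\left(-39141 + k{\left(133 \right)}\right) \left(8399 + 45678\right) = \left(-39141 + 22\right) \left(8399 + 45678\right) = \left(-39119\right) 54077 = -2115438163$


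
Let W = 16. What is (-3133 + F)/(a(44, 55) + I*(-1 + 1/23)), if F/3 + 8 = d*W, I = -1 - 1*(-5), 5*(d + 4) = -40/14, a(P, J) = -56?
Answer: 543605/9632 ≈ 56.437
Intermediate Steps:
d = -32/7 (d = -4 + (-40/14)/5 = -4 + (-40*1/14)/5 = -4 + (⅕)*(-20/7) = -4 - 4/7 = -32/7 ≈ -4.5714)
I = 4 (I = -1 + 5 = 4)
F = -1704/7 (F = -24 + 3*(-32/7*16) = -24 + 3*(-512/7) = -24 - 1536/7 = -1704/7 ≈ -243.43)
(-3133 + F)/(a(44, 55) + I*(-1 + 1/23)) = (-3133 - 1704/7)/(-56 + 4*(-1 + 1/23)) = -23635/(7*(-56 + 4*(-1 + 1/23))) = -23635/(7*(-56 + 4*(-22/23))) = -23635/(7*(-56 - 88/23)) = -23635/(7*(-1376/23)) = -23635/7*(-23/1376) = 543605/9632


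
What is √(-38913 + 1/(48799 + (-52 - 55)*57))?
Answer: I*√709496837273/4270 ≈ 197.26*I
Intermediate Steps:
√(-38913 + 1/(48799 + (-52 - 55)*57)) = √(-38913 + 1/(48799 - 107*57)) = √(-38913 + 1/(48799 - 6099)) = √(-38913 + 1/42700) = √(-1661585099/42700) = I*√709496837273/4270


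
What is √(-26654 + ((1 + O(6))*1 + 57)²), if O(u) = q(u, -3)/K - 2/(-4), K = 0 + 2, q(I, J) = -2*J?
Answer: I*√91487/2 ≈ 151.23*I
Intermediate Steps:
K = 2
O(u) = 7/2 (O(u) = -2*(-3)/2 - 2/(-4) = 6*(½) - 2*(-¼) = 3 + ½ = 7/2)
√(-26654 + ((1 + O(6))*1 + 57)²) = √(-26654 + ((1 + 7/2)*1 + 57)²) = √(-26654 + ((9/2)*1 + 57)²) = √(-26654 + (9/2 + 57)²) = √(-26654 + (123/2)²) = √(-26654 + 15129/4) = √(-91487/4) = I*√91487/2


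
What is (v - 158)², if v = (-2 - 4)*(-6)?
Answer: 14884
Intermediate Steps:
v = 36 (v = -6*(-6) = 36)
(v - 158)² = (36 - 158)² = (-122)² = 14884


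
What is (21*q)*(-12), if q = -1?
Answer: 252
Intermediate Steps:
(21*q)*(-12) = (21*(-1))*(-12) = -21*(-12) = 252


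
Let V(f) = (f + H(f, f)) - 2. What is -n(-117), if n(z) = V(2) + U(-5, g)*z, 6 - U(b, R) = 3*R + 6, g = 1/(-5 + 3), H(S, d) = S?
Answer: 347/2 ≈ 173.50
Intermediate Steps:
g = -1/2 (g = 1/(-2) = -1/2 ≈ -0.50000)
V(f) = -2 + 2*f (V(f) = (f + f) - 2 = 2*f - 2 = -2 + 2*f)
U(b, R) = -3*R (U(b, R) = 6 - (3*R + 6) = 6 - (6 + 3*R) = 6 + (-6 - 3*R) = -3*R)
n(z) = 2 + 3*z/2 (n(z) = (-2 + 2*2) + (-3*(-1/2))*z = (-2 + 4) + 3*z/2 = 2 + 3*z/2)
-n(-117) = -(2 + (3/2)*(-117)) = -(2 - 351/2) = -1*(-347/2) = 347/2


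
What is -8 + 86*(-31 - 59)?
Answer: -7748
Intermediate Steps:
-8 + 86*(-31 - 59) = -8 + 86*(-90) = -8 - 7740 = -7748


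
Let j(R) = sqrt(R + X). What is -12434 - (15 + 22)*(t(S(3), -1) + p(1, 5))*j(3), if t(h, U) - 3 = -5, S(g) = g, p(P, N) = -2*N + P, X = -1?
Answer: -12434 + 407*sqrt(2) ≈ -11858.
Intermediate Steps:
p(P, N) = P - 2*N
j(R) = sqrt(-1 + R) (j(R) = sqrt(R - 1) = sqrt(-1 + R))
t(h, U) = -2 (t(h, U) = 3 - 5 = -2)
-12434 - (15 + 22)*(t(S(3), -1) + p(1, 5))*j(3) = -12434 - (15 + 22)*(-2 + (1 - 2*5))*sqrt(-1 + 3) = -12434 - 37*(-2 + (1 - 10))*sqrt(2) = -12434 - 37*(-2 - 9)*sqrt(2) = -12434 - 37*(-11*sqrt(2)) = -12434 - (-407)*sqrt(2) = -12434 + 407*sqrt(2)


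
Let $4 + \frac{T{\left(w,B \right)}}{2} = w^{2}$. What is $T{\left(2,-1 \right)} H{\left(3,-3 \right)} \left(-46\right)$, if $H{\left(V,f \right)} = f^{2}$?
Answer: $0$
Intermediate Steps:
$T{\left(w,B \right)} = -8 + 2 w^{2}$
$T{\left(2,-1 \right)} H{\left(3,-3 \right)} \left(-46\right) = \left(-8 + 2 \cdot 2^{2}\right) \left(-3\right)^{2} \left(-46\right) = \left(-8 + 2 \cdot 4\right) 9 \left(-46\right) = \left(-8 + 8\right) 9 \left(-46\right) = 0 \cdot 9 \left(-46\right) = 0 \left(-46\right) = 0$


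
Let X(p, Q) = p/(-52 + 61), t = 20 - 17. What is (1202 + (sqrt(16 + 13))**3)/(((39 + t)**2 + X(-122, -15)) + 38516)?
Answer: 5409/181199 + 261*sqrt(29)/362398 ≈ 0.033730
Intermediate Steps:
t = 3
X(p, Q) = p/9
(1202 + (sqrt(16 + 13))**3)/(((39 + t)**2 + X(-122, -15)) + 38516) = (1202 + (sqrt(16 + 13))**3)/(((39 + 3)**2 + (1/9)*(-122)) + 38516) = (1202 + (sqrt(29))**3)/((42**2 - 122/9) + 38516) = (1202 + 29*sqrt(29))/((1764 - 122/9) + 38516) = (1202 + 29*sqrt(29))/(15754/9 + 38516) = (1202 + 29*sqrt(29))/(362398/9) = (1202 + 29*sqrt(29))*(9/362398) = 5409/181199 + 261*sqrt(29)/362398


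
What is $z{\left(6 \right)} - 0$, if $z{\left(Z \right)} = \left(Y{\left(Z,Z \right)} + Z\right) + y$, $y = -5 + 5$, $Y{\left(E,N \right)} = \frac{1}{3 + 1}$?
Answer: $\frac{25}{4} \approx 6.25$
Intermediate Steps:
$Y{\left(E,N \right)} = \frac{1}{4}$
$y = 0$
$z{\left(Z \right)} = \frac{1}{4} + Z$ ($z{\left(Z \right)} = \left(\frac{1}{4} + Z\right) + 0 = \frac{1}{4} + Z$)
$z{\left(6 \right)} - 0 = \left(\frac{1}{4} + 6\right) - 0 = \frac{25}{4} + 0 = \frac{25}{4}$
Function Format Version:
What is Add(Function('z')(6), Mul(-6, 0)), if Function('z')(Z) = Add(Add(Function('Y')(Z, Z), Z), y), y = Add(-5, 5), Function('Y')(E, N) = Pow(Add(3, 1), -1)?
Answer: Rational(25, 4) ≈ 6.2500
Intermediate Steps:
Function('Y')(E, N) = Rational(1, 4) (Function('Y')(E, N) = Pow(4, -1) = Rational(1, 4))
y = 0
Function('z')(Z) = Add(Rational(1, 4), Z) (Function('z')(Z) = Add(Add(Rational(1, 4), Z), 0) = Add(Rational(1, 4), Z))
Add(Function('z')(6), Mul(-6, 0)) = Add(Add(Rational(1, 4), 6), Mul(-6, 0)) = Add(Rational(25, 4), 0) = Rational(25, 4)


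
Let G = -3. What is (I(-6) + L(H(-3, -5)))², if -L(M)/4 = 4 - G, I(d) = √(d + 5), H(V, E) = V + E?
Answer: (28 - I)² ≈ 783.0 - 56.0*I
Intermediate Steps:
H(V, E) = E + V
I(d) = √(5 + d)
L(M) = -28 (L(M) = -4*(4 - 1*(-3)) = -4*(4 + 3) = -4*7 = -28)
(I(-6) + L(H(-3, -5)))² = (√(5 - 6) - 28)² = (√(-1) - 28)² = (I - 28)² = (-28 + I)²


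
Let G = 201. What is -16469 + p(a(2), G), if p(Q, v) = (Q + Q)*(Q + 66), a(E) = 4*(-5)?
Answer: -18309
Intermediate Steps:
a(E) = -20
p(Q, v) = 2*Q*(66 + Q) (p(Q, v) = (2*Q)*(66 + Q) = 2*Q*(66 + Q))
-16469 + p(a(2), G) = -16469 + 2*(-20)*(66 - 20) = -16469 + 2*(-20)*46 = -16469 - 1840 = -18309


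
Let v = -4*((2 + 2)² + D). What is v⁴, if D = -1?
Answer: 12960000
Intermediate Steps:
v = -60 (v = -4*((2 + 2)² - 1) = -4*(4² - 1) = -4*(16 - 1) = -4*15 = -60)
v⁴ = (-60)⁴ = 12960000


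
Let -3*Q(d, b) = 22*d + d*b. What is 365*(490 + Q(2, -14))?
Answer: 530710/3 ≈ 1.7690e+5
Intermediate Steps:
Q(d, b) = -22*d/3 - b*d/3 (Q(d, b) = -(22*d + d*b)/3 = -(22*d + b*d)/3 = -22*d/3 - b*d/3)
365*(490 + Q(2, -14)) = 365*(490 - ⅓*2*(22 - 14)) = 365*(490 - ⅓*2*8) = 365*(490 - 16/3) = 365*(1454/3) = 530710/3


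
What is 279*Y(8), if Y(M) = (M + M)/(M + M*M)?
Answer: 62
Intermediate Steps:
Y(M) = 2*M/(M + M**2) (Y(M) = (2*M)/(M + M**2) = 2*M/(M + M**2))
279*Y(8) = 279*(2/(1 + 8)) = 279*(2/9) = 62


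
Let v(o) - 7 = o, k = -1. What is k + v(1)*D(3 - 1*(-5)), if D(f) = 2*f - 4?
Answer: 95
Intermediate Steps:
v(o) = 7 + o
D(f) = -4 + 2*f
k + v(1)*D(3 - 1*(-5)) = -1 + (7 + 1)*(-4 + 2*(3 - 1*(-5))) = -1 + 8*(-4 + 2*(3 + 5)) = -1 + 8*(-4 + 2*8) = -1 + 8*(-4 + 16) = -1 + 8*12 = -1 + 96 = 95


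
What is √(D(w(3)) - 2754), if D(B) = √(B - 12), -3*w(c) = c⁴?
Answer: √(-2754 + I*√39) ≈ 0.0595 + 52.479*I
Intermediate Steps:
w(c) = -c⁴/3
D(B) = √(-12 + B)
√(D(w(3)) - 2754) = √(√(-12 - ⅓*3⁴) - 2754) = √(√(-12 - ⅓*81) - 2754) = √(√(-12 - 27) - 2754) = √(√(-39) - 2754) = √(I*√39 - 2754) = √(-2754 + I*√39)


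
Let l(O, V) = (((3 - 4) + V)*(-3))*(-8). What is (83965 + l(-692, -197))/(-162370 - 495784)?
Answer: -79213/658154 ≈ -0.12036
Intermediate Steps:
l(O, V) = -24 + 24*V (l(O, V) = ((-1 + V)*(-3))*(-8) = (3 - 3*V)*(-8) = -24 + 24*V)
(83965 + l(-692, -197))/(-162370 - 495784) = (83965 + (-24 + 24*(-197)))/(-162370 - 495784) = (83965 + (-24 - 4728))/(-658154) = (83965 - 4752)*(-1/658154) = 79213*(-1/658154) = -79213/658154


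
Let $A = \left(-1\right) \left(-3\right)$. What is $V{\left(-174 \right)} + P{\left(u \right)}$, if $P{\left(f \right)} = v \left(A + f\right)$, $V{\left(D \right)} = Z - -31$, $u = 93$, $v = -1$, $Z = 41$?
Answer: $-24$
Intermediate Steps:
$A = 3$
$V{\left(D \right)} = 72$ ($V{\left(D \right)} = 41 - -31 = 41 + 31 = 72$)
$P{\left(f \right)} = -3 - f$ ($P{\left(f \right)} = - (3 + f) = -3 - f$)
$V{\left(-174 \right)} + P{\left(u \right)} = 72 - 96 = -24$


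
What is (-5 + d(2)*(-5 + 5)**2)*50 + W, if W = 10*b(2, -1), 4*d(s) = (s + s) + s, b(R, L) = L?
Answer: -260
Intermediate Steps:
d(s) = 3*s/4 (d(s) = ((s + s) + s)/4 = (2*s + s)/4 = (3*s)/4 = 3*s/4)
W = -10 (W = 10*(-1) = -10)
(-5 + d(2)*(-5 + 5)**2)*50 + W = (-5 + ((3/4)*2)*(-5 + 5)**2)*50 - 10 = (-5 + (3/2)*0**2)*50 - 10 = (-5 + (3/2)*0)*50 - 10 = (-5 + 0)*50 - 10 = -5*50 - 10 = -250 - 10 = -260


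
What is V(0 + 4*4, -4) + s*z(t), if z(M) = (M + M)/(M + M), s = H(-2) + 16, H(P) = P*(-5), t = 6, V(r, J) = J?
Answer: 22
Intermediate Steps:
H(P) = -5*P
s = 26 (s = -5*(-2) + 16 = 10 + 16 = 26)
z(M) = 1 (z(M) = (2*M)/((2*M)) = (2*M)*(1/(2*M)) = 1)
V(0 + 4*4, -4) + s*z(t) = -4 + 26*1 = -4 + 26 = 22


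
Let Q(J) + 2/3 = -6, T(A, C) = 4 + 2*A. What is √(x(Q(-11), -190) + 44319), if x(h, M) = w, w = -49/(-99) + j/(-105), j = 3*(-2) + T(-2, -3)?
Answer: 4*√3695211905/1155 ≈ 210.52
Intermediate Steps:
Q(J) = -20/3 (Q(J) = -⅔ - 6 = -20/3)
j = -6 (j = 3*(-2) + (4 + 2*(-2)) = -6 + (4 - 4) = -6 + 0 = -6)
w = 1913/3465 (w = -49/(-99) - 6/(-105) = -49*(-1/99) - 6*(-1/105) = 49/99 + 2/35 = 1913/3465 ≈ 0.55209)
x(h, M) = 1913/3465
√(x(Q(-11), -190) + 44319) = √(1913/3465 + 44319) = √(153567248/3465) = 4*√3695211905/1155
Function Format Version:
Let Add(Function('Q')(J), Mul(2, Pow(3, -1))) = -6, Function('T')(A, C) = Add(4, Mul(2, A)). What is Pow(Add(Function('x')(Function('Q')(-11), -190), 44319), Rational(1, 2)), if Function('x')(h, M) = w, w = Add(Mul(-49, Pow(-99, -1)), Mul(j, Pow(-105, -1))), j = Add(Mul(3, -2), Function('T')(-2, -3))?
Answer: Mul(Rational(4, 1155), Pow(3695211905, Rational(1, 2))) ≈ 210.52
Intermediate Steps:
Function('Q')(J) = Rational(-20, 3) (Function('Q')(J) = Add(Rational(-2, 3), -6) = Rational(-20, 3))
j = -6 (j = Add(Mul(3, -2), Add(4, Mul(2, -2))) = Add(-6, Add(4, -4)) = Add(-6, 0) = -6)
w = Rational(1913, 3465) (w = Add(Mul(-49, Pow(-99, -1)), Mul(-6, Pow(-105, -1))) = Add(Mul(-49, Rational(-1, 99)), Mul(-6, Rational(-1, 105))) = Add(Rational(49, 99), Rational(2, 35)) = Rational(1913, 3465) ≈ 0.55209)
Function('x')(h, M) = Rational(1913, 3465)
Pow(Add(Function('x')(Function('Q')(-11), -190), 44319), Rational(1, 2)) = Pow(Add(Rational(1913, 3465), 44319), Rational(1, 2)) = Pow(Rational(153567248, 3465), Rational(1, 2)) = Mul(Rational(4, 1155), Pow(3695211905, Rational(1, 2)))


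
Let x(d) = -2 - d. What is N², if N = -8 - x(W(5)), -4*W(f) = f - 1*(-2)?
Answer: 961/16 ≈ 60.063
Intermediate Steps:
W(f) = -½ - f/4 (W(f) = -(f - 1*(-2))/4 = -(f + 2)/4 = -(2 + f)/4 = -½ - f/4)
N = -31/4 (N = -8 - (-2 - (-½ - ¼*5)) = -8 - (-2 - (-½ - 5/4)) = -8 - (-2 - 1*(-7/4)) = -8 - (-2 + 7/4) = -8 - 1*(-¼) = -8 + ¼ = -31/4 ≈ -7.7500)
N² = (-31/4)² = 961/16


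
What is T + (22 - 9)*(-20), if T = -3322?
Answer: -3582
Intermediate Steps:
T + (22 - 9)*(-20) = -3322 + (22 - 9)*(-20) = -3322 + 13*(-20) = -3322 - 260 = -3582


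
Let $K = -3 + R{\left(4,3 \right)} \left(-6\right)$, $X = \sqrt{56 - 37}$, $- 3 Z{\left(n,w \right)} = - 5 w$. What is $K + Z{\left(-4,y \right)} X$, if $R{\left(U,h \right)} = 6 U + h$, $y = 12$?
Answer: $-165 + 20 \sqrt{19} \approx -77.822$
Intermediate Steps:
$R{\left(U,h \right)} = h + 6 U$
$Z{\left(n,w \right)} = \frac{5 w}{3}$ ($Z{\left(n,w \right)} = - \frac{\left(-5\right) w}{3} = \frac{5 w}{3}$)
$X = \sqrt{19} \approx 4.3589$
$K = -165$ ($K = -3 + \left(3 + 6 \cdot 4\right) \left(-6\right) = -3 + \left(3 + 24\right) \left(-6\right) = -3 + 27 \left(-6\right) = -3 - 162 = -165$)
$K + Z{\left(-4,y \right)} X = -165 + \frac{5}{3} \cdot 12 \sqrt{19} = -165 + 20 \sqrt{19}$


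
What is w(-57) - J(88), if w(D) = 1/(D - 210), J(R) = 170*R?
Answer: -3994321/267 ≈ -14960.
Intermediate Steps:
w(D) = 1/(-210 + D)
w(-57) - J(88) = 1/(-210 - 57) - 170*88 = 1/(-267) - 1*14960 = -1/267 - 14960 = -3994321/267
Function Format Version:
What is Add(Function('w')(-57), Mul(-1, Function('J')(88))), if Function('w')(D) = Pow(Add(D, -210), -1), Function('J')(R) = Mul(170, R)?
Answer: Rational(-3994321, 267) ≈ -14960.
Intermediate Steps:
Function('w')(D) = Pow(Add(-210, D), -1)
Add(Function('w')(-57), Mul(-1, Function('J')(88))) = Add(Pow(Add(-210, -57), -1), Mul(-1, Mul(170, 88))) = Add(Pow(-267, -1), Mul(-1, 14960)) = Add(Rational(-1, 267), -14960) = Rational(-3994321, 267)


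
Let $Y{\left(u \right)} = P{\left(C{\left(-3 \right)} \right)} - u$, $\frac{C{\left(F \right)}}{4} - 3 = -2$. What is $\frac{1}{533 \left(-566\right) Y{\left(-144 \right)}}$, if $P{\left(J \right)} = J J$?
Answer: $- \frac{1}{48268480} \approx -2.0717 \cdot 10^{-8}$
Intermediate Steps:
$C{\left(F \right)} = 4$ ($C{\left(F \right)} = 12 + 4 \left(-2\right) = 12 - 8 = 4$)
$P{\left(J \right)} = J^{2}$
$Y{\left(u \right)} = 16 - u$ ($Y{\left(u \right)} = 4^{2} - u = 16 - u$)
$\frac{1}{533 \left(-566\right) Y{\left(-144 \right)}} = \frac{1}{533 \left(-566\right) \left(16 - -144\right)} = \frac{1}{\left(-301678\right) \left(16 + 144\right)} = - \frac{1}{301678 \cdot 160} = \left(- \frac{1}{301678}\right) \frac{1}{160} = - \frac{1}{48268480}$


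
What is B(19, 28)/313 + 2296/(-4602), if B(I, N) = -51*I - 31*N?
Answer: -4586261/720213 ≈ -6.3679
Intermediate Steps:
B(19, 28)/313 + 2296/(-4602) = (-51*19 - 31*28)/313 + 2296/(-4602) = (-969 - 868)*(1/313) + 2296*(-1/4602) = -1837*1/313 - 1148/2301 = -1837/313 - 1148/2301 = -4586261/720213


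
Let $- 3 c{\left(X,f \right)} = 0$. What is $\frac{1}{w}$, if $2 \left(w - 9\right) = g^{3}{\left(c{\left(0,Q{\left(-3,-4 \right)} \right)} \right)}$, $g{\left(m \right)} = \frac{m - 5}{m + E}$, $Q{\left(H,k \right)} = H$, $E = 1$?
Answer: $- \frac{2}{107} \approx -0.018692$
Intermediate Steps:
$c{\left(X,f \right)} = 0$ ($c{\left(X,f \right)} = \left(- \frac{1}{3}\right) 0 = 0$)
$g{\left(m \right)} = \frac{-5 + m}{1 + m}$ ($g{\left(m \right)} = \frac{m - 5}{m + 1} = \frac{-5 + m}{1 + m}$)
$w = - \frac{107}{2}$ ($w = 9 + \frac{\left(\frac{-5 + 0}{1 + 0}\right)^{3}}{2} = 9 + \frac{\left(1^{-1} \left(-5\right)\right)^{3}}{2} = 9 + \frac{\left(1 \left(-5\right)\right)^{3}}{2} = 9 + \frac{\left(-5\right)^{3}}{2} = 9 + \frac{1}{2} \left(-125\right) = 9 - \frac{125}{2} = - \frac{107}{2} \approx -53.5$)
$\frac{1}{w} = \frac{1}{- \frac{107}{2}} = - \frac{2}{107}$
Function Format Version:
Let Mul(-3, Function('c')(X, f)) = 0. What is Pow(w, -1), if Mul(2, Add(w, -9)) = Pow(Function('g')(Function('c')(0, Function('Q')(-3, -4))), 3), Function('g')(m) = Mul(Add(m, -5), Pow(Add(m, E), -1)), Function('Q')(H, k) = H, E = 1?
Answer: Rational(-2, 107) ≈ -0.018692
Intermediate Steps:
Function('c')(X, f) = 0 (Function('c')(X, f) = Mul(Rational(-1, 3), 0) = 0)
Function('g')(m) = Mul(Pow(Add(1, m), -1), Add(-5, m)) (Function('g')(m) = Mul(Add(m, -5), Pow(Add(m, 1), -1)) = Mul(Add(-5, m), Pow(Add(1, m), -1)) = Mul(Pow(Add(1, m), -1), Add(-5, m)))
w = Rational(-107, 2) (w = Add(9, Mul(Rational(1, 2), Pow(Mul(Pow(Add(1, 0), -1), Add(-5, 0)), 3))) = Add(9, Mul(Rational(1, 2), Pow(Mul(Pow(1, -1), -5), 3))) = Add(9, Mul(Rational(1, 2), Pow(Mul(1, -5), 3))) = Add(9, Mul(Rational(1, 2), Pow(-5, 3))) = Add(9, Mul(Rational(1, 2), -125)) = Add(9, Rational(-125, 2)) = Rational(-107, 2) ≈ -53.500)
Pow(w, -1) = Pow(Rational(-107, 2), -1) = Rational(-2, 107)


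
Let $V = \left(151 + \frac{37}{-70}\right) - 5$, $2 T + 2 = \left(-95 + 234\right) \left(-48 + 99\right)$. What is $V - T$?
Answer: $- \frac{118931}{35} \approx -3398.0$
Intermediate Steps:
$T = \frac{7087}{2}$ ($T = -1 + \frac{\left(-95 + 234\right) \left(-48 + 99\right)}{2} = -1 + \frac{139 \cdot 51}{2} = -1 + \frac{1}{2} \cdot 7089 = -1 + \frac{7089}{2} = \frac{7087}{2} \approx 3543.5$)
$V = \frac{10183}{70}$ ($V = \left(151 + 37 \left(- \frac{1}{70}\right)\right) - 5 = \left(151 - \frac{37}{70}\right) - 5 = \frac{10533}{70} - 5 = \frac{10183}{70} \approx 145.47$)
$V - T = \frac{10183}{70} - \frac{7087}{2} = - \frac{118931}{35}$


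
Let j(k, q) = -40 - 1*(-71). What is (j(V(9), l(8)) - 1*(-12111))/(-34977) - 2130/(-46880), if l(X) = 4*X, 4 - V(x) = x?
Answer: -49471595/163972176 ≈ -0.30171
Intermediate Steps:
V(x) = 4 - x
j(k, q) = 31 (j(k, q) = -40 + 71 = 31)
(j(V(9), l(8)) - 1*(-12111))/(-34977) - 2130/(-46880) = (31 - 1*(-12111))/(-34977) - 2130/(-46880) = (31 + 12111)*(-1/34977) - 2130*(-1/46880) = 12142*(-1/34977) + 213/4688 = -12142/34977 + 213/4688 = -49471595/163972176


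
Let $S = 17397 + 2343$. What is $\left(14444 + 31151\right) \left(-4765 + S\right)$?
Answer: $682785125$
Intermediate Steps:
$S = 19740$
$\left(14444 + 31151\right) \left(-4765 + S\right) = \left(14444 + 31151\right) \left(-4765 + 19740\right) = 45595 \cdot 14975 = 682785125$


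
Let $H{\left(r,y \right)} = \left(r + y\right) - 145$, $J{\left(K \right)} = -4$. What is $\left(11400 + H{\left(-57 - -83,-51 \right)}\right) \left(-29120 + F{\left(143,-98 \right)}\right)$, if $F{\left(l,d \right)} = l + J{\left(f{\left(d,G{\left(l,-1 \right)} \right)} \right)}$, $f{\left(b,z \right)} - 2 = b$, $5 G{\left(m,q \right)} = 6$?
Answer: $-325456630$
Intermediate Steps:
$G{\left(m,q \right)} = \frac{6}{5}$ ($G{\left(m,q \right)} = \frac{1}{5} \cdot 6 = \frac{6}{5}$)
$f{\left(b,z \right)} = 2 + b$
$H{\left(r,y \right)} = -145 + r + y$
$F{\left(l,d \right)} = -4 + l$ ($F{\left(l,d \right)} = l - 4 = -4 + l$)
$\left(11400 + H{\left(-57 - -83,-51 \right)}\right) \left(-29120 + F{\left(143,-98 \right)}\right) = \left(11400 - 170\right) \left(-29120 + \left(-4 + 143\right)\right) = \left(11400 - 170\right) \left(-29120 + 139\right) = \left(11400 - 170\right) \left(-28981\right) = 11230 \left(-28981\right) = -325456630$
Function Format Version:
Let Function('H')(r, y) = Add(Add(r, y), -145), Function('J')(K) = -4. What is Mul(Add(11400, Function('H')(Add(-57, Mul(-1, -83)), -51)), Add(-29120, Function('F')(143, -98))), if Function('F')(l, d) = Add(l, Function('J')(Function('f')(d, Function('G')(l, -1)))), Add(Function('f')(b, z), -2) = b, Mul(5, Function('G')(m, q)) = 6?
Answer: -325456630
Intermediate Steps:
Function('G')(m, q) = Rational(6, 5) (Function('G')(m, q) = Mul(Rational(1, 5), 6) = Rational(6, 5))
Function('f')(b, z) = Add(2, b)
Function('H')(r, y) = Add(-145, r, y)
Function('F')(l, d) = Add(-4, l) (Function('F')(l, d) = Add(l, -4) = Add(-4, l))
Mul(Add(11400, Function('H')(Add(-57, Mul(-1, -83)), -51)), Add(-29120, Function('F')(143, -98))) = Mul(Add(11400, Add(-145, Add(-57, Mul(-1, -83)), -51)), Add(-29120, Add(-4, 143))) = Mul(Add(11400, Add(-145, Add(-57, 83), -51)), Add(-29120, 139)) = Mul(Add(11400, Add(-145, 26, -51)), -28981) = Mul(Add(11400, -170), -28981) = Mul(11230, -28981) = -325456630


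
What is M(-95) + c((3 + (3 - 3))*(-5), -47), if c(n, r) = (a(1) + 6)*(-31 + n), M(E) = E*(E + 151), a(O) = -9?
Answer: -5182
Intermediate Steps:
M(E) = E*(151 + E)
c(n, r) = 93 - 3*n (c(n, r) = (-9 + 6)*(-31 + n) = -3*(-31 + n) = 93 - 3*n)
M(-95) + c((3 + (3 - 3))*(-5), -47) = -95*(151 - 95) + (93 - 3*(3 + (3 - 3))*(-5)) = -95*56 + (93 - 3*(3 + 0)*(-5)) = -5320 + (93 - 9*(-5)) = -5320 + (93 - 3*(-15)) = -5320 + (93 + 45) = -5320 + 138 = -5182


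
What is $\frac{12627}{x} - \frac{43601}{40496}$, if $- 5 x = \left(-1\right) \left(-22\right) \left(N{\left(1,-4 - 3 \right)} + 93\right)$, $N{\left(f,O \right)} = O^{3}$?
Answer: $\frac{115845473}{11136400} \approx 10.402$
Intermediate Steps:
$x = 1100$ ($x = - \frac{\left(-1\right) \left(-22\right) \left(\left(-4 - 3\right)^{3} + 93\right)}{5} = - \frac{22 \left(\left(-4 - 3\right)^{3} + 93\right)}{5} = - \frac{22 \left(\left(-7\right)^{3} + 93\right)}{5} = - \frac{22 \left(-343 + 93\right)}{5} = - \frac{22 \left(-250\right)}{5} = \left(- \frac{1}{5}\right) \left(-5500\right) = 1100$)
$\frac{12627}{x} - \frac{43601}{40496} = \frac{12627}{1100} - \frac{43601}{40496} = \frac{115845473}{11136400}$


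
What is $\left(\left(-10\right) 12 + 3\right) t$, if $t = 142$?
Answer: $-16614$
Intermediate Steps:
$\left(\left(-10\right) 12 + 3\right) t = \left(\left(-10\right) 12 + 3\right) 142 = \left(-120 + 3\right) 142 = \left(-117\right) 142 = -16614$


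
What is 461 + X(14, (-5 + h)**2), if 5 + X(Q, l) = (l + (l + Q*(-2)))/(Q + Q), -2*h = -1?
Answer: 25561/56 ≈ 456.45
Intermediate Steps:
h = 1/2 (h = -1/2*(-1) = 1/2 ≈ 0.50000)
X(Q, l) = -5 + (-2*Q + 2*l)/(2*Q) (X(Q, l) = -5 + (l + (l + Q*(-2)))/(Q + Q) = -5 + (l + (l - 2*Q))/((2*Q)) = -5 + (-2*Q + 2*l)*(1/(2*Q)) = -5 + (-2*Q + 2*l)/(2*Q))
461 + X(14, (-5 + h)**2) = 461 + (-6 + (-5 + 1/2)**2/14) = 461 + (-6 + (-9/2)**2*(1/14)) = 461 + (-6 + (81/4)*(1/14)) = 461 + (-6 + 81/56) = 461 - 255/56 = 25561/56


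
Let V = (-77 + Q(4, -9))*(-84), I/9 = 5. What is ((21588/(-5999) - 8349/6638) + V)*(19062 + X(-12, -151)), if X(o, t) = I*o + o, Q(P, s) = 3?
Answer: 327013789345605/2844383 ≈ 1.1497e+8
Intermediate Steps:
I = 45 (I = 9*5 = 45)
X(o, t) = 46*o (X(o, t) = 45*o + o = 46*o)
V = 6216 (V = (-77 + 3)*(-84) = -74*(-84) = 6216)
((21588/(-5999) - 8349/6638) + V)*(19062 + X(-12, -151)) = ((21588/(-5999) - 8349/6638) + 6216)*(19062 + 46*(-12)) = ((21588*(-1/5999) - 8349*1/6638) + 6216)*(19062 - 552) = ((-3084/857 - 8349/6638) + 6216)*18510 = (-27626685/5688766 + 6216)*18510 = (35333742771/5688766)*18510 = 327013789345605/2844383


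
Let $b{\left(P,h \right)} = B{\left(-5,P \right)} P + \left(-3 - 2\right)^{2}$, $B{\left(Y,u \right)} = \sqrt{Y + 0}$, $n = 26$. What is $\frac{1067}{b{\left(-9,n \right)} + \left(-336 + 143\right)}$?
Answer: $- \frac{59752}{9543} + \frac{1067 i \sqrt{5}}{3181} \approx -6.2613 + 0.75004 i$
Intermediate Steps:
$B{\left(Y,u \right)} = \sqrt{Y}$
$b{\left(P,h \right)} = 25 + i P \sqrt{5}$ ($b{\left(P,h \right)} = \sqrt{-5} P + \left(-3 - 2\right)^{2} = i \sqrt{5} P + \left(-5\right)^{2} = i P \sqrt{5} + 25 = 25 + i P \sqrt{5}$)
$\frac{1067}{b{\left(-9,n \right)} + \left(-336 + 143\right)} = \frac{1067}{\left(25 + i \left(-9\right) \sqrt{5}\right) + \left(-336 + 143\right)} = \frac{1067}{\left(25 - 9 i \sqrt{5}\right) - 193} = \frac{1067}{-168 - 9 i \sqrt{5}}$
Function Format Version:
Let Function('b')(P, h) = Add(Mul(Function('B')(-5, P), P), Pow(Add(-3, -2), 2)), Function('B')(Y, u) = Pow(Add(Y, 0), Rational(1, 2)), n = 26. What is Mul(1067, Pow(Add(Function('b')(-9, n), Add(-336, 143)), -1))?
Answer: Add(Rational(-59752, 9543), Mul(Rational(1067, 3181), I, Pow(5, Rational(1, 2)))) ≈ Add(-6.2613, Mul(0.75004, I))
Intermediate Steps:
Function('B')(Y, u) = Pow(Y, Rational(1, 2))
Function('b')(P, h) = Add(25, Mul(I, P, Pow(5, Rational(1, 2)))) (Function('b')(P, h) = Add(Mul(Pow(-5, Rational(1, 2)), P), Pow(Add(-3, -2), 2)) = Add(Mul(Mul(I, Pow(5, Rational(1, 2))), P), Pow(-5, 2)) = Add(Mul(I, P, Pow(5, Rational(1, 2))), 25) = Add(25, Mul(I, P, Pow(5, Rational(1, 2)))))
Mul(1067, Pow(Add(Function('b')(-9, n), Add(-336, 143)), -1)) = Mul(1067, Pow(Add(Add(25, Mul(I, -9, Pow(5, Rational(1, 2)))), Add(-336, 143)), -1)) = Mul(1067, Pow(Add(Add(25, Mul(-9, I, Pow(5, Rational(1, 2)))), -193), -1)) = Mul(1067, Pow(Add(-168, Mul(-9, I, Pow(5, Rational(1, 2)))), -1))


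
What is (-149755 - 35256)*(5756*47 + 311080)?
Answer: -107604617732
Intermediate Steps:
(-149755 - 35256)*(5756*47 + 311080) = -185011*(270532 + 311080) = -185011*581612 = -107604617732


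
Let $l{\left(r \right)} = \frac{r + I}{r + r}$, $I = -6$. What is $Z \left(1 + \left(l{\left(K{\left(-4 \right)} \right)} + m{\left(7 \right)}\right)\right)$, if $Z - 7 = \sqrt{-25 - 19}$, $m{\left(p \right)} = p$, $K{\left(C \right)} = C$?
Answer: $\frac{259}{4} + \frac{37 i \sqrt{11}}{2} \approx 64.75 + 61.358 i$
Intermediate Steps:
$l{\left(r \right)} = \frac{-6 + r}{2 r}$ ($l{\left(r \right)} = \frac{r - 6}{r + r} = \frac{-6 + r}{2 r}$)
$Z = 7 + 2 i \sqrt{11}$ ($Z = 7 + \sqrt{-25 - 19} = 7 + \sqrt{-44} = 7 + 2 i \sqrt{11} \approx 7.0 + 6.6332 i$)
$Z \left(1 + \left(l{\left(K{\left(-4 \right)} \right)} + m{\left(7 \right)}\right)\right) = \left(7 + 2 i \sqrt{11}\right) \left(1 + \left(\frac{-6 - 4}{2 \left(-4\right)} + 7\right)\right) = \left(7 + 2 i \sqrt{11}\right) \left(1 + \left(\frac{1}{2} \left(- \frac{1}{4}\right) \left(-10\right) + 7\right)\right) = \left(7 + 2 i \sqrt{11}\right) \left(1 + \left(\frac{5}{4} + 7\right)\right) = \left(7 + 2 i \sqrt{11}\right) \left(1 + \frac{33}{4}\right) = \left(7 + 2 i \sqrt{11}\right) \frac{37}{4} = \frac{259}{4} + \frac{37 i \sqrt{11}}{2}$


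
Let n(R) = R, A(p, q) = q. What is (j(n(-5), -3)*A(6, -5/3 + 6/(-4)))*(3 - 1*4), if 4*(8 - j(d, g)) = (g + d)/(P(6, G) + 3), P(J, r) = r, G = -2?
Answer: 95/3 ≈ 31.667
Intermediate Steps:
j(d, g) = 8 - d/4 - g/4 (j(d, g) = 8 - (g + d)/(4*(-2 + 3)) = 8 - (d + g)/(4*1) = 8 - (d + g)/4 = 8 + (-d/4 - g/4) = 8 - d/4 - g/4)
(j(n(-5), -3)*A(6, -5/3 + 6/(-4)))*(3 - 1*4) = ((8 - ¼*(-5) - ¼*(-3))*(-5/3 + 6/(-4)))*(3 - 1*4) = ((8 + 5/4 + ¾)*(-5*⅓ + 6*(-¼)))*(3 - 4) = (10*(-5/3 - 3/2))*(-1) = (10*(-19/6))*(-1) = -95/3*(-1) = 95/3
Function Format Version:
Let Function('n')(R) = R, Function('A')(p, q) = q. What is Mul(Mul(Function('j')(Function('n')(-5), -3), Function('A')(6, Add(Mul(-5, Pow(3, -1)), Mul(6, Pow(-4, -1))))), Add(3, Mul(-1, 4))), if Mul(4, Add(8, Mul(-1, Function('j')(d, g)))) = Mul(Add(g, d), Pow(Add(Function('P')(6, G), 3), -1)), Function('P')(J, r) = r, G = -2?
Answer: Rational(95, 3) ≈ 31.667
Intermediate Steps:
Function('j')(d, g) = Add(8, Mul(Rational(-1, 4), d), Mul(Rational(-1, 4), g)) (Function('j')(d, g) = Add(8, Mul(Rational(-1, 4), Mul(Add(g, d), Pow(Add(-2, 3), -1)))) = Add(8, Mul(Rational(-1, 4), Mul(Add(d, g), Pow(1, -1)))) = Add(8, Mul(Rational(-1, 4), Mul(Add(d, g), 1))) = Add(8, Mul(Rational(-1, 4), Add(d, g))) = Add(8, Add(Mul(Rational(-1, 4), d), Mul(Rational(-1, 4), g))) = Add(8, Mul(Rational(-1, 4), d), Mul(Rational(-1, 4), g)))
Mul(Mul(Function('j')(Function('n')(-5), -3), Function('A')(6, Add(Mul(-5, Pow(3, -1)), Mul(6, Pow(-4, -1))))), Add(3, Mul(-1, 4))) = Mul(Mul(Add(8, Mul(Rational(-1, 4), -5), Mul(Rational(-1, 4), -3)), Add(Mul(-5, Pow(3, -1)), Mul(6, Pow(-4, -1)))), Add(3, Mul(-1, 4))) = Mul(Mul(Add(8, Rational(5, 4), Rational(3, 4)), Add(Mul(-5, Rational(1, 3)), Mul(6, Rational(-1, 4)))), Add(3, -4)) = Mul(Mul(10, Add(Rational(-5, 3), Rational(-3, 2))), -1) = Mul(Mul(10, Rational(-19, 6)), -1) = Mul(Rational(-95, 3), -1) = Rational(95, 3)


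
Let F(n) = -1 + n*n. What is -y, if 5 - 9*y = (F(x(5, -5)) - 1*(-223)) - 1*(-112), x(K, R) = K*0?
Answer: 329/9 ≈ 36.556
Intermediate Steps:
x(K, R) = 0
F(n) = -1 + n²
y = -329/9 (y = 5/9 - (((-1 + 0²) - 1*(-223)) - 1*(-112))/9 = 5/9 - (((-1 + 0) + 223) + 112)/9 = 5/9 - ((-1 + 223) + 112)/9 = 5/9 - (222 + 112)/9 = 5/9 - ⅑*334 = 5/9 - 334/9 = -329/9 ≈ -36.556)
-y = -1*(-329/9) = 329/9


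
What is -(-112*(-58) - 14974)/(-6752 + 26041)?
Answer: 8478/19289 ≈ 0.43953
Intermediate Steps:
-(-112*(-58) - 14974)/(-6752 + 26041) = -(6496 - 14974)/19289 = -(-8478)/19289 = -1*(-8478/19289) = 8478/19289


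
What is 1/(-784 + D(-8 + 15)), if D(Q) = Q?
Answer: -1/777 ≈ -0.0012870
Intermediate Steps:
1/(-784 + D(-8 + 15)) = 1/(-784 + (-8 + 15)) = 1/(-784 + 7) = 1/(-777) = -1/777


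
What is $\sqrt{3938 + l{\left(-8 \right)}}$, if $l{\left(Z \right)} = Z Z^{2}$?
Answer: $\sqrt{3426} \approx 58.532$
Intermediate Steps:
$l{\left(Z \right)} = Z^{3}$
$\sqrt{3938 + l{\left(-8 \right)}} = \sqrt{3938 + \left(-8\right)^{3}} = \sqrt{3938 - 512} = \sqrt{3426}$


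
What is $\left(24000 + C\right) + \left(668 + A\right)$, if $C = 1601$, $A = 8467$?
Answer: $34736$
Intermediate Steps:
$\left(24000 + C\right) + \left(668 + A\right) = \left(24000 + 1601\right) + \left(668 + 8467\right) = 25601 + 9135 = 34736$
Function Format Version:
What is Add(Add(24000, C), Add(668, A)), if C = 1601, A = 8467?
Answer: 34736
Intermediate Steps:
Add(Add(24000, C), Add(668, A)) = Add(Add(24000, 1601), Add(668, 8467)) = Add(25601, 9135) = 34736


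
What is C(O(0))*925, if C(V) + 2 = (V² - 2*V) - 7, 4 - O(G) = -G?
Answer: -925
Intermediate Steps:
O(G) = 4 + G (O(G) = 4 - (-1)*G = 4 + G)
C(V) = -9 + V² - 2*V (C(V) = -2 + ((V² - 2*V) - 7) = -2 + (-7 + V² - 2*V) = -9 + V² - 2*V)
C(O(0))*925 = (-9 + (4 + 0)² - 2*(4 + 0))*925 = (-9 + 4² - 2*4)*925 = (-9 + 16 - 8)*925 = -1*925 = -925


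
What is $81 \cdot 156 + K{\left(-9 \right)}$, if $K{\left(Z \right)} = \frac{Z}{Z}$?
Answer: $12637$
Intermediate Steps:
$K{\left(Z \right)} = 1$
$81 \cdot 156 + K{\left(-9 \right)} = 81 \cdot 156 + 1 = 12636 + 1 = 12637$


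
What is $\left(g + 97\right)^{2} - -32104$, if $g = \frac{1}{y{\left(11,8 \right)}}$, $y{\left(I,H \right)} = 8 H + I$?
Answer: $\frac{233525176}{5625} \approx 41516.0$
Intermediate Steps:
$y{\left(I,H \right)} = I + 8 H$
$g = \frac{1}{75}$ ($g = \frac{1}{11 + 8 \cdot 8} = \frac{1}{11 + 64} = \frac{1}{75} \approx 0.013333$)
$\left(g + 97\right)^{2} - -32104 = \left(\frac{1}{75} + 97\right)^{2} - -32104 = \left(\frac{7276}{75}\right)^{2} + 32104 = \frac{52940176}{5625} + 32104 = \frac{233525176}{5625}$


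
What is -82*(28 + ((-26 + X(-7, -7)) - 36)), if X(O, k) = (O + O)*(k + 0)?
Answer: -5248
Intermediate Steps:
X(O, k) = 2*O*k (X(O, k) = (2*O)*k = 2*O*k)
-82*(28 + ((-26 + X(-7, -7)) - 36)) = -82*(28 + ((-26 + 2*(-7)*(-7)) - 36)) = -82*(28 + ((-26 + 98) - 36)) = -82*(28 + (72 - 36)) = -82*(28 + 36) = -82*64 = -5248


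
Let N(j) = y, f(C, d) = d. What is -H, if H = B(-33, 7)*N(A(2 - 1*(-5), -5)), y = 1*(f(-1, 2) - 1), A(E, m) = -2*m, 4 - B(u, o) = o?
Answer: 3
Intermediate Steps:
B(u, o) = 4 - o
y = 1 (y = 1*(2 - 1) = 1*1 = 1)
N(j) = 1
H = -3 (H = (4 - 1*7)*1 = (4 - 7)*1 = -3*1 = -3)
-H = -1*(-3) = 3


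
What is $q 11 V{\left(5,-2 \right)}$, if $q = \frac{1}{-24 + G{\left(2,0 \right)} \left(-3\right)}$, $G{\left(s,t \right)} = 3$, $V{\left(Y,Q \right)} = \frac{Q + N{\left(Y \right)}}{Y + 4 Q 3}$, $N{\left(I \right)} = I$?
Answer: $\frac{1}{19} \approx 0.052632$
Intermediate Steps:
$V{\left(Y,Q \right)} = \frac{Q + Y}{Y + 12 Q}$ ($V{\left(Y,Q \right)} = \frac{Q + Y}{Y + 4 Q 3} = \frac{Q + Y}{Y + 12 Q}$)
$q = - \frac{1}{33}$ ($q = \frac{1}{-24 + 3 \left(-3\right)} = \frac{1}{-24 - 9} = \frac{1}{-33} = - \frac{1}{33} \approx -0.030303$)
$q 11 V{\left(5,-2 \right)} = \left(- \frac{1}{33}\right) 11 \frac{-2 + 5}{5 + 12 \left(-2\right)} = - \frac{\frac{1}{5 - 24} \cdot 3}{3} = - \frac{\frac{1}{-19} \cdot 3}{3} = - \frac{\left(- \frac{1}{19}\right) 3}{3} = \left(- \frac{1}{3}\right) \left(- \frac{3}{19}\right) = \frac{1}{19}$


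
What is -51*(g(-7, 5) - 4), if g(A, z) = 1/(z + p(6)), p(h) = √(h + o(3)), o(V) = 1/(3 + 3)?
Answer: 21522/113 + 51*√222/113 ≈ 197.18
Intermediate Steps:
o(V) = ⅙ (o(V) = 1/6 = ⅙)
p(h) = √(⅙ + h) (p(h) = √(h + ⅙) = √(⅙ + h))
g(A, z) = 1/(z + √222/6) (g(A, z) = 1/(z + √(6 + 36*6)/6) = 1/(z + √(6 + 216)/6) = 1/(z + √222/6))
-51*(g(-7, 5) - 4) = -51*(6/(√222 + 6*5) - 4) = -51*(6/(√222 + 30) - 4) = -51*(6/(30 + √222) - 4) = -51*(-4 + 6/(30 + √222)) = 204 - 306/(30 + √222)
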